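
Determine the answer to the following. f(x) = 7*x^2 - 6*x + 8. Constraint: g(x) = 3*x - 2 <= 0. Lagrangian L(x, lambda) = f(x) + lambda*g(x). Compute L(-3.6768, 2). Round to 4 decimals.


Step 1: Evaluate f(x).
f(-3.6768) = 7*(-3.6768)^2 - 6*(-3.6768) + 8 = 124.6928
Step 2: Evaluate g(x).
g(-3.6768) = 3*-3.6768 - 2 = -13.0304
Step 3: Compute Lagrangian.
L = 124.6928 + 2*-13.0304 = 98.632


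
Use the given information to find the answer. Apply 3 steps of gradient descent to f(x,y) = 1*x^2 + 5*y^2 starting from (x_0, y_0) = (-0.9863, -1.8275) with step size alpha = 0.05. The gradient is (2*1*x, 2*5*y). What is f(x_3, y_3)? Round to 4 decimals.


Gradient descent on f(x,y) = 1*x^2 + 5*y^2.
Starting point: (-0.9863, -1.8275), alpha = 0.05
Step 1: grad_x = 2*1*-0.9863 = -1.9726, grad_y = 2*5*-1.8275 = -18.275
  x_1 = -0.9863 - 0.05*-1.9726 = -0.8877
  y_1 = -1.8275 - 0.05*-18.275 = -0.9138
Step 2: grad_x = 2*1*-0.8877 = -1.7753, grad_y = 2*5*-0.9138 = -9.1375
  x_2 = -0.8877 - 0.05*-1.7753 = -0.7989
  y_2 = -0.9138 - 0.05*-9.1375 = -0.4569
Step 3: grad_x = 2*1*-0.7989 = -1.5978, grad_y = 2*5*-0.4569 = -4.5688
  x_3 = -0.7989 - 0.05*-1.5978 = -0.719
  y_3 = -0.4569 - 0.05*-4.5688 = -0.2284
f(-0.719, -0.2284) = 1*(-0.719)^2 + 5*(-0.2284)^2 = 0.7779


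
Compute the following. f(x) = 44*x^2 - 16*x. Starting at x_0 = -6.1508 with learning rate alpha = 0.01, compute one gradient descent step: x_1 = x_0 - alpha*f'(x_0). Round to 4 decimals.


We compute the gradient at x_0 and apply the update.
f'(x) = 88*x - 16
f'(-6.1508) = 88*-6.1508 - 16 = -557.2704
x_1 = -6.1508 - 0.01*-557.2704 = -0.5781


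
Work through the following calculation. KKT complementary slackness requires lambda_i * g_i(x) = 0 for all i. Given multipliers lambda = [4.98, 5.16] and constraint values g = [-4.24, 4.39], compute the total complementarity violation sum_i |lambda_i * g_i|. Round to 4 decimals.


KKT complementary slackness check:
lambda_1 * g_1 = 4.98 * -4.24 = -21.1152
lambda_2 * g_2 = 5.16 * 4.39 = 22.6524
Total violation = 21.1152 + 22.6524 = 43.7676


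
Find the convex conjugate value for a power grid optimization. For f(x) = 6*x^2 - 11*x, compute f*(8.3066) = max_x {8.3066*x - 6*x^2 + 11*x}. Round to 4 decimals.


f*(y) = sup_x {y*x - a*x^2 - b*x} = sup_x {(y-b)*x - a*x^2}
FOC: (y - b) - 2a*x = 0 => x* = (y - b)/(2a)
x* = (8.3066 + 11)/(2*6) = 1.6089
f*(8.3066) = (y-b)^2/(4a) = (8.3066 + 11)^2/(4*6)
= 372.7448/24 = 15.531


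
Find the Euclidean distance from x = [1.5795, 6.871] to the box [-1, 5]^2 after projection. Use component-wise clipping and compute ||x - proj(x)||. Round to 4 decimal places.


Project each component onto [-1, 5].
clip(1.5795) = 1.5795, clip(6.871) = 5.0
Projection = [1.5795, 5.0]
Squared diffs: [0.0, 3.5006]
Distance = sqrt(3.5006) = 1.871


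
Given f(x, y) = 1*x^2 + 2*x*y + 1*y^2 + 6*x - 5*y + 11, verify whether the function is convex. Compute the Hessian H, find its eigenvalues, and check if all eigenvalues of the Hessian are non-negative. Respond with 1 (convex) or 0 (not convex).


The Hessian of f(x,y) = 1*x^2 + 2*x*y + 1*y^2 + 6*x - 5*y + 11 is:
H = [[2, 2], [2, 2]]
Trace = 2 + 2 = 4
Determinant = 2*2 - (2)^2 = 0
Discriminant = (4)^2 - 4*0 = 16.0
Eigenvalues: lambda_1 = 0.0, lambda_2 = 4.0
The function is convex.

1


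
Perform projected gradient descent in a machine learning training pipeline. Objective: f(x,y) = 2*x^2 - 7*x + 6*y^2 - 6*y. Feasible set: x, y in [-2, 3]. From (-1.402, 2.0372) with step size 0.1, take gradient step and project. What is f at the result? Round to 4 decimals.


Step 1: Compute gradient at (-1.402, 2.0372).
grad_x = 2*2*-1.402 - 7 = -12.608
grad_y = 2*6*2.0372 - 6 = 18.4464
Step 2: Gradient step.
x_raw = -1.402 - 0.1*-12.608 = -0.1412
y_raw = 2.0372 - 0.1*18.4464 = 0.1926
Step 3: Project onto [-2, 3].
x_proj = clip(-0.1412) = -0.1412
y_proj = clip(0.1926) = 0.1926
Step 4: Evaluate f.
f(-0.1412, 0.1926) = 0.0954


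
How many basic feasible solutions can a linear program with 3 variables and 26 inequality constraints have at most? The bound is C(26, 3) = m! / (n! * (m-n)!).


Each vertex corresponds to some choice of n active constraints out of m, so the number of vertices is at most C(m, n) = m! / (n!(m-n)!).
m = 26, n = 3
Numerator: 26 * 25 * 24
Denominator: 3! = 6
C(26, 3) = 2600


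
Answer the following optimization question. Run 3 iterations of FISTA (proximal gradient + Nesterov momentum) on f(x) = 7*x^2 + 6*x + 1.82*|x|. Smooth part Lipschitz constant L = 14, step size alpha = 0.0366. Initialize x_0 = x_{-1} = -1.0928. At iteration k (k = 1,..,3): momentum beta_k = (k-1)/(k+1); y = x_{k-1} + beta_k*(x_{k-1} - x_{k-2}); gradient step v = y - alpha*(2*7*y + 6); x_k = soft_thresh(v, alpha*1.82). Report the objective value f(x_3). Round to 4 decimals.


FISTA on f(x) = 7*x^2 + 6*x + 1.82*|x|
L = 14, alpha = 0.0366
Iteration 1: beta = 0.0, y = -1.0928 + 0.0*(-1.0928 + 1.0928) = -1.0928
  grad(y) = -9.2992, v = y - alpha*grad = -0.7524
  prox(v) = soft_thresh(-0.7524, 0.0666) = -0.6858
Iteration 2: beta = 0.3333, y = -0.6858 + 0.3333*(-0.6858 + 1.0928) = -0.5502
  grad(y) = -1.7026, v = y - alpha*grad = -0.4879
  prox(v) = soft_thresh(-0.4879, 0.0666) = -0.4213
Iteration 3: beta = 0.5, y = -0.4213 + 0.5*(-0.4213 + 0.6858) = -0.289
  grad(y) = 1.9545, v = y - alpha*grad = -0.3605
  prox(v) = soft_thresh(-0.3605, 0.0666) = -0.2939
f(x_3) = 7*(-0.2939)^2 + 6*(-0.2939) + 1.82*|-0.2939| = -0.6239


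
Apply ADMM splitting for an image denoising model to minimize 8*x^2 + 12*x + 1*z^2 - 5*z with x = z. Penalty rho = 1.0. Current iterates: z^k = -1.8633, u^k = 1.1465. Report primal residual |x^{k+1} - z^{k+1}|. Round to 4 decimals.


ADMM iteration with rho = 1.0, z^k = -1.8633, u^k = 1.1465
Step 1: x-update.
Minimize 8*x^2 + 12*x + (1.0/2)*(x + 1.8633 + 1.1465)^2
FOC: (2*8 + 1.0)*x = -12 + 1.0*(-1.8633 - 1.1465)
x^{k+1} = -0.8829
Step 2: z-update.
Minimize 1*z^2 - 5*z + (1.0/2)*(-0.8829 - z + 1.1465)^2
FOC: (2*1 + 1.0)*z = 5 + 1.0*(-0.8829 + 1.1465)
z^{k+1} = 1.7545
Step 3: u-update.
u^{k+1} = 1.1465 - 0.8829 - 1.7545 = -1.491
Step 4: Primal residual = |-0.8829 - 1.7545| = 2.6375


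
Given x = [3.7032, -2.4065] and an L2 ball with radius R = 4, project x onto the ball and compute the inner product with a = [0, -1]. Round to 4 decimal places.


Step 1: Compute ||x|| (intermediates to 6 decimals).
||x|| = sqrt(3.7032^2 + (-2.4065)^2) = 4.416439
Step 2: Project.
Since ||x|| > R, scale = R/||x|| = 4/4.416439 = 0.905707, proj(x) = scale * x
proj(x) = [3.354014, -2.179584]
Step 3: Dot product.
a^T * proj(x) = 0*3.354014 - 1*(-2.179584) = 2.1796


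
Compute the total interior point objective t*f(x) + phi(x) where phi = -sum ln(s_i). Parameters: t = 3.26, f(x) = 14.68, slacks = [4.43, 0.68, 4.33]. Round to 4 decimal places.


Step 1: Compute log-barrier.
ln values: [1.4884, -0.3857, 1.4656]
phi = -(1.4884 - 0.3857 + 1.4656) = -2.5683
Step 2: Compute augmented objective.
t*f(x) = 3.26*14.68 = 47.8568
Total = 47.8568 - 2.5683 = 45.2885


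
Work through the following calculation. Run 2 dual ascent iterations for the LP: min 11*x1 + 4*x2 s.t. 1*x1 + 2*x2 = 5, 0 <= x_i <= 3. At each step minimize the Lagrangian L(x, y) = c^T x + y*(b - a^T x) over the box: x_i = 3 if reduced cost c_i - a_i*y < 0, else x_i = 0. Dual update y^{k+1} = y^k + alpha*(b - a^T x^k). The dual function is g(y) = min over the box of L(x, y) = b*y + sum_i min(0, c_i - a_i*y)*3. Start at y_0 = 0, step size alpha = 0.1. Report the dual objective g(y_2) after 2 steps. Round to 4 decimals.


Dual ascent for LP: min 11*x1 + 4*x2, 1*x1 + 2*x2 = 5, 0 <= x_i <= 3
Step 1: y^k = 0.0, reduced costs: (11.0, 4.0)
  x^k = (0.0, 0.0), subgradient = b - a^T x = 5.0
  y^{k+1} = 0.0 + 0.1*5.0 = 0.5
Step 2: y^k = 0.5, reduced costs: (10.5, 3.0)
  x^k = (0.0, 0.0), subgradient = b - a^T x = 5.0
  y^{k+1} = 0.5 + 0.1*5.0 = 1.0
Dual objective at y_2 = 1.0: reduced costs (10.0, 2.0), box minimizer x = (0.0, 0.0)
g(y_2) = b*y + (c1 - a1*y)*x1 + (c2 - a2*y)*x2 = 5*1.0 + 10.0*0.0 + 2.0*0.0 = 5.0 + 0.0 + 0.0 = 5.0


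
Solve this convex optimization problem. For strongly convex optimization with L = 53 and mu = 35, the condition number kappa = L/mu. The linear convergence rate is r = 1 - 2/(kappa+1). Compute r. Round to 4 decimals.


Step 1: Compute the condition number.
kappa = L/mu = 53/35 = 1.5143
Step 2: Compute the convergence rate.
r = 1 - 2/(kappa + 1) = 1 - 2*mu/(L + mu) = (L - mu)/(L + mu) = 18/88 = 0.2045


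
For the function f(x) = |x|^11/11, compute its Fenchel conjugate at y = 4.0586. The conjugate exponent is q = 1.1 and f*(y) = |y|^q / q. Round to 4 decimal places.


The conjugate exponent q satisfies 1/p + 1/q = 1.
p = 11, so q = 11/(11 - 1) = 1.1
|y|^q = 4.0586^1.1 = 4.6689
f*(4.0586) = 4.6689 / 1.1 = 4.2444


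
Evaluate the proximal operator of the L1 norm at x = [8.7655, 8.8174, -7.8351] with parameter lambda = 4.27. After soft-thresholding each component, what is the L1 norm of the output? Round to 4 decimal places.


Soft-thresholding with lambda = 4.27:
prox(8.7655) = sign(8.7655)*max(|8.7655| - 4.27, 0) = 4.4955
prox(8.8174) = sign(8.8174)*max(|8.8174| - 4.27, 0) = 4.5474
prox(-7.8351) = sign(-7.8351)*max(|-7.8351| - 4.27, 0) = -3.5651
prox(x) = [4.4955, 4.5474, -3.5651]
||prox(x)||_1 = 4.4955 + 4.5474 + 3.5651 = 12.608


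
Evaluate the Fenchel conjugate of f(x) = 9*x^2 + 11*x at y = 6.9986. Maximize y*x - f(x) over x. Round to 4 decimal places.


f*(y) = sup_x {y*x - a*x^2 - b*x} = sup_x {(y-b)*x - a*x^2}
FOC: (y - b) - 2a*x = 0 => x* = (y - b)/(2a)
x* = (6.9986 - 11)/(2*9) = -0.2223
f*(6.9986) = (y-b)^2/(4a) = (6.9986 - 11)^2/(4*9)
= 16.0112/36 = 0.4448


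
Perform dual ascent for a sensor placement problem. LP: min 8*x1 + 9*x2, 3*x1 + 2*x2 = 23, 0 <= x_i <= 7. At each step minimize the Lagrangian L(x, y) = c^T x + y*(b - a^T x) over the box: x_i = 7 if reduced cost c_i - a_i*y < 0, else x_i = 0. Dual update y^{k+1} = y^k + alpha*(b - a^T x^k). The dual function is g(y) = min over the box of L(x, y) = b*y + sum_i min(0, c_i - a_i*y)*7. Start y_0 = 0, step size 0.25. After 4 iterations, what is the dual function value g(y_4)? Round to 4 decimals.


Dual ascent for LP: min 8*x1 + 9*x2, 3*x1 + 2*x2 = 23, 0 <= x_i <= 7
Step 1: y^k = 0.0, reduced costs: (8.0, 9.0)
  x^k = (0.0, 0.0), subgradient = b - a^T x = 23.0
  y^{k+1} = 0.0 + 0.25*23.0 = 5.75
Step 2: y^k = 5.75, reduced costs: (-9.25, -2.5)
  x^k = (7.0, 7.0), subgradient = b - a^T x = -12.0
  y^{k+1} = 5.75 + 0.25*-12.0 = 2.75
Step 3: y^k = 2.75, reduced costs: (-0.25, 3.5)
  x^k = (7.0, 0.0), subgradient = b - a^T x = 2.0
  y^{k+1} = 2.75 + 0.25*2.0 = 3.25
Step 4: y^k = 3.25, reduced costs: (-1.75, 2.5)
  x^k = (7.0, 0.0), subgradient = b - a^T x = 2.0
  y^{k+1} = 3.25 + 0.25*2.0 = 3.75
Dual objective at y_4 = 3.75: reduced costs (-3.25, 1.5), box minimizer x = (7.0, 0.0)
g(y_4) = b*y + (c1 - a1*y)*x1 + (c2 - a2*y)*x2 = 23*3.75 + (-3.25)*7.0 + 1.5*0.0 = 86.25 - 22.75 + 0.0 = 63.5


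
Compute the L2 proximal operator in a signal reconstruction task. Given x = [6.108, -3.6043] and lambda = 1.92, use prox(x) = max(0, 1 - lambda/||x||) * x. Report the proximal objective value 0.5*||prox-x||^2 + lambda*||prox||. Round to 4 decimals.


Step 1: Compute ||x||.
||x|| = 7.0922
Step 2: Compute scaling factor.
scale = max(0, 1 - 1.92/7.0922) = 0.7293
Step 3: prox(x) = [4.4544, -2.6285]
||prox(x)|| = 5.1722
Step 4: Proximal objective.
0.5*||prox-x||^2 = 1.8432
lambda*||prox|| = 9.9306
Total = 11.7737


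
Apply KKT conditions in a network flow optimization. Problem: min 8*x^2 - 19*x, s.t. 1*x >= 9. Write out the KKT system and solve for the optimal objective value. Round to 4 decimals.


Step 1: Try lambda = 0 (constraint inactive).
x_unc = 19/(2*8) = 1.1875
Check: 1*1.1875 = 1.1875 < 9 -- violated!
Step 2: Constraint must be active: 1*x = 9
x* = 9/1 = 9.0
lambda = (2*8*9.0 - 19)/1 = 125.0
Step 3: Compute optimal value.
f(x*) = 8*9.0^2 - 19*9.0 = 477.0


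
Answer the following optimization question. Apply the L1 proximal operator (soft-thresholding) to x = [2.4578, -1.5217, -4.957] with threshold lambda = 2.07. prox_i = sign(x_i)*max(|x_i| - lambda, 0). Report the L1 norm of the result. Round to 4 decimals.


Soft-thresholding with lambda = 2.07:
prox(2.4578) = sign(2.4578)*max(|2.4578| - 2.07, 0) = 0.3878
prox(-1.5217) = sign(-1.5217)*max(|-1.5217| - 2.07, 0) = 0.0
prox(-4.957) = sign(-4.957)*max(|-4.957| - 2.07, 0) = -2.887
prox(x) = [0.3878, 0.0, -2.887]
||prox(x)||_1 = 0.3878 + 0.0 + 2.887 = 3.2748


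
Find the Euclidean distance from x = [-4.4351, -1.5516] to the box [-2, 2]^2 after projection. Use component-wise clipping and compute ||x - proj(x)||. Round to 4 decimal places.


Project each component onto [-2, 2].
clip(-4.4351) = -2.0, clip(-1.5516) = -1.5516
Projection = [-2.0, -1.5516]
Squared diffs: [5.9297, 0.0]
Distance = sqrt(5.9297) = 2.4351


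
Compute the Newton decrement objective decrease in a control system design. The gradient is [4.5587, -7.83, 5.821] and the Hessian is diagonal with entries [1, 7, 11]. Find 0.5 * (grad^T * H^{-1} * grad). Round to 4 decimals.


Step 1: H is diagonal, so H^(-1) * g = [4.5587, -1.1186, 0.5292].
Step 2: g^T H^(-1) g = sum_i g_i^2 / H_ii
  = (4.5587)^2/1 + (-7.83)^2/7 + (5.821)^2/11
  = 20.7817 + 8.7584 + 3.0804 = 32.6205
Step 3: Objective decrease = 0.5 * g^T H^(-1) g = 16.3103


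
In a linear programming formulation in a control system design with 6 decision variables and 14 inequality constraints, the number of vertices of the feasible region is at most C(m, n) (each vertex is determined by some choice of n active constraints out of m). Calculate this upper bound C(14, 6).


Each vertex corresponds to some choice of n active constraints out of m, so the number of vertices is at most C(m, n) = m! / (n!(m-n)!).
m = 14, n = 6
Numerator: 14 * 13 * 12 * 11 * 10 * 9
Denominator: 6! = 720
C(14, 6) = 3003


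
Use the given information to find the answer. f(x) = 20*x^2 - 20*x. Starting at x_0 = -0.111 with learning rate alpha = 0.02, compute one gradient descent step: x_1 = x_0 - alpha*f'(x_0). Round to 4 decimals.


We compute the gradient at x_0 and apply the update.
f'(x) = 40*x - 20
f'(-0.111) = 40*-0.111 - 20 = -24.44
x_1 = -0.111 - 0.02*-24.44 = 0.3778


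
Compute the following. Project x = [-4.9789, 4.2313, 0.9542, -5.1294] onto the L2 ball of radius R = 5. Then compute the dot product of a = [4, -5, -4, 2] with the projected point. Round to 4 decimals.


Step 1: Compute ||x|| (intermediates to 6 decimals).
||x|| = sqrt((-4.9789)^2 + 4.2313^2 + 0.9542^2 + (-5.1294)^2) = 8.361494
Step 2: Project.
Since ||x|| > R, scale = R/||x|| = 5/8.361494 = 0.597979, proj(x) = scale * x
proj(x) = [-2.977278, 2.530229, 0.570592, -3.067273]
Step 3: Dot product.
a^T * proj(x) = 4*(-2.977278) - 5*2.530229 - 4*0.570592 + 2*(-3.067273) = -32.9772


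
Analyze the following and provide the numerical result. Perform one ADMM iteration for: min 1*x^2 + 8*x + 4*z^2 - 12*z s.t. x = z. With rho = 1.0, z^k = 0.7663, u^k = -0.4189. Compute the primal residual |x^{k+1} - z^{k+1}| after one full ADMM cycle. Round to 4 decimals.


ADMM iteration with rho = 1.0, z^k = 0.7663, u^k = -0.4189
Step 1: x-update.
Minimize 1*x^2 + 8*x + (1.0/2)*(x - 0.7663 - 0.4189)^2
FOC: (2*1 + 1.0)*x = -8 + 1.0*(0.7663 + 0.4189)
x^{k+1} = -2.2716
Step 2: z-update.
Minimize 4*z^2 - 12*z + (1.0/2)*(-2.2716 - z - 0.4189)^2
FOC: (2*4 + 1.0)*z = 12 + 1.0*(-2.2716 - 0.4189)
z^{k+1} = 1.0344
Step 3: u-update.
u^{k+1} = -0.4189 - 2.2716 - 1.0344 = -3.7249
Step 4: Primal residual = |-2.2716 - 1.0344| = 3.306


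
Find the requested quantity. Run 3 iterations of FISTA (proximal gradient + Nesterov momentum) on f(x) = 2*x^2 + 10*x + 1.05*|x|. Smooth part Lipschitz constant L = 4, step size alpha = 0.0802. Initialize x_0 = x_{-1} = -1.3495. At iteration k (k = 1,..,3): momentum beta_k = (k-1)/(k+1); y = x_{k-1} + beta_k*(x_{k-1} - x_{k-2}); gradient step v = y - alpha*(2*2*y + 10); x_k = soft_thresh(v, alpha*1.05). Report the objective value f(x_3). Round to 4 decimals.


FISTA on f(x) = 2*x^2 + 10*x + 1.05*|x|
L = 4, alpha = 0.0802
Iteration 1: beta = 0.0, y = -1.3495 + 0.0*(-1.3495 + 1.3495) = -1.3495
  grad(y) = 4.602, v = y - alpha*grad = -1.7186
  prox(v) = soft_thresh(-1.7186, 0.0842) = -1.6344
Iteration 2: beta = 0.3333, y = -1.6344 + 0.3333*(-1.6344 + 1.3495) = -1.7293
  grad(y) = 3.0827, v = y - alpha*grad = -1.9766
  prox(v) = soft_thresh(-1.9766, 0.0842) = -1.8923
Iteration 3: beta = 0.5, y = -1.8923 + 0.5*(-1.8923 + 1.6344) = -2.0213
  grad(y) = 1.9146, v = y - alpha*grad = -2.1749
  prox(v) = soft_thresh(-2.1749, 0.0842) = -2.0907
f(x_3) = 2*(-2.0907)^2 + 10*(-2.0907) + 1.05*|-2.0907| = -9.9697


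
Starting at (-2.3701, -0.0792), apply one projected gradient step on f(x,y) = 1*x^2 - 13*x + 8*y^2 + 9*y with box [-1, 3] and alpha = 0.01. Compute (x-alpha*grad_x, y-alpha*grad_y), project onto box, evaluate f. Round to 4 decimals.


Step 1: Compute gradient at (-2.3701, -0.0792).
grad_x = 2*1*-2.3701 - 13 = -17.7402
grad_y = 2*8*-0.0792 + 9 = 7.7328
Step 2: Gradient step.
x_raw = -2.3701 - 0.01*-17.7402 = -2.1927
y_raw = -0.0792 - 0.01*7.7328 = -0.1565
Step 3: Project onto [-1, 3].
x_proj = clip(-2.1927) = -1.0
y_proj = clip(-0.1565) = -0.1565
Step 4: Evaluate f.
f(-1.0, -0.1565) = 12.7873


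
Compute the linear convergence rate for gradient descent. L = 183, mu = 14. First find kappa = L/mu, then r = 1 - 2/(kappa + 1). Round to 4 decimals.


Step 1: Compute the condition number.
kappa = L/mu = 183/14 = 13.0714
Step 2: Compute the convergence rate.
r = 1 - 2/(kappa + 1) = 1 - 2*mu/(L + mu) = (L - mu)/(L + mu) = 169/197 = 0.8579


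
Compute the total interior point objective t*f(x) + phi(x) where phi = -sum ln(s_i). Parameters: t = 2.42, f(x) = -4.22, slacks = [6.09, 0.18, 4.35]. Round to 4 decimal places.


Step 1: Compute log-barrier.
ln values: [1.8066, -1.7148, 1.4702]
phi = -(1.8066 - 1.7148 + 1.4702) = -1.562
Step 2: Compute augmented objective.
t*f(x) = 2.42*-4.22 = -10.2124
Total = -10.2124 - 1.562 = -11.7744


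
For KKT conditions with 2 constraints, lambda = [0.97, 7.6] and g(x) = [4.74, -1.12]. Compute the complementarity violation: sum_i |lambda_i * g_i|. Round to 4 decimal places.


KKT complementary slackness check:
lambda_1 * g_1 = 0.97 * 4.74 = 4.5978
lambda_2 * g_2 = 7.6 * -1.12 = -8.512
Total violation = 4.5978 + 8.512 = 13.1098


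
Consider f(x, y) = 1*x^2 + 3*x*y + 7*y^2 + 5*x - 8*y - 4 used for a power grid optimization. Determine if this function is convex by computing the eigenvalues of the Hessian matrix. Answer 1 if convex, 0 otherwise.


The Hessian of f(x,y) = 1*x^2 + 3*x*y + 7*y^2 + 5*x - 8*y - 4 is:
H = [[2, 3], [3, 14]]
Trace = 2 + 14 = 16
Determinant = 2*14 - (3)^2 = 19
Discriminant = (16)^2 - 4*19 = 180.0
Eigenvalues: lambda_1 = 1.2918, lambda_2 = 14.7082
The function is convex.

1


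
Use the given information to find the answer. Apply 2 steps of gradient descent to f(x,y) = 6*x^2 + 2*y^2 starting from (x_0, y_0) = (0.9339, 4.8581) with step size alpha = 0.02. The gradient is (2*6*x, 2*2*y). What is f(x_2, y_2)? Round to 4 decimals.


Gradient descent on f(x,y) = 6*x^2 + 2*y^2.
Starting point: (0.9339, 4.8581), alpha = 0.02
Step 1: grad_x = 2*6*0.9339 = 11.2068, grad_y = 2*2*4.8581 = 19.4324
  x_1 = 0.9339 - 0.02*11.2068 = 0.7098
  y_1 = 4.8581 - 0.02*19.4324 = 4.4695
Step 2: grad_x = 2*6*0.7098 = 8.5172, grad_y = 2*2*4.4695 = 17.8778
  x_2 = 0.7098 - 0.02*8.5172 = 0.5394
  y_2 = 4.4695 - 0.02*17.8778 = 4.1119
f(0.5394, 4.1119) = 6*0.5394^2 + 2*4.1119^2 = 35.5612


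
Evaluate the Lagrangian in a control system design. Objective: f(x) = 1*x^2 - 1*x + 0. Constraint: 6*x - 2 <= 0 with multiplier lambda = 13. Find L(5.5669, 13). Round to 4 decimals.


Step 1: Evaluate f(x).
f(5.5669) = 1*5.5669^2 - 1*5.5669 + 0 = 25.4235
Step 2: Evaluate g(x).
g(5.5669) = 6*5.5669 - 2 = 31.4014
Step 3: Compute Lagrangian.
L = 25.4235 + 13*31.4014 = 433.6417


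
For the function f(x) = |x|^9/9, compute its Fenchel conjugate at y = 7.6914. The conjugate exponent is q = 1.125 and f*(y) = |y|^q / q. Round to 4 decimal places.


The conjugate exponent q satisfies 1/p + 1/q = 1.
p = 9, so q = 9/(9 - 1) = 1.125
|y|^q = 7.6914^1.125 = 9.9256
f*(7.6914) = 9.9256 / 1.125 = 8.8227


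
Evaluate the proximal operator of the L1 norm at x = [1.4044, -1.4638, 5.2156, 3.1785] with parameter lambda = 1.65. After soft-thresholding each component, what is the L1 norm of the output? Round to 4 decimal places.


Soft-thresholding with lambda = 1.65:
prox(1.4044) = sign(1.4044)*max(|1.4044| - 1.65, 0) = 0.0
prox(-1.4638) = sign(-1.4638)*max(|-1.4638| - 1.65, 0) = 0.0
prox(5.2156) = sign(5.2156)*max(|5.2156| - 1.65, 0) = 3.5656
prox(3.1785) = sign(3.1785)*max(|3.1785| - 1.65, 0) = 1.5285
prox(x) = [0.0, 0.0, 3.5656, 1.5285]
||prox(x)||_1 = 0.0 + 0.0 + 3.5656 + 1.5285 = 5.0941


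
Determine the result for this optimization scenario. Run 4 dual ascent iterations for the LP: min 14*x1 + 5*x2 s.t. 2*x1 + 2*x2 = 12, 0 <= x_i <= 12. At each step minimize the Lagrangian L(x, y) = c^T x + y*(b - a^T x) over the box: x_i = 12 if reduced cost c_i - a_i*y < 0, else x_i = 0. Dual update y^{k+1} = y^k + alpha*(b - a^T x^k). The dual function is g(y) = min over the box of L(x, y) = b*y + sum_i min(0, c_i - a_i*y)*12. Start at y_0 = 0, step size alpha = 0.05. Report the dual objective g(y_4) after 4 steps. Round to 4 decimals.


Dual ascent for LP: min 14*x1 + 5*x2, 2*x1 + 2*x2 = 12, 0 <= x_i <= 12
Step 1: y^k = 0.0, reduced costs: (14.0, 5.0)
  x^k = (0.0, 0.0), subgradient = b - a^T x = 12.0
  y^{k+1} = 0.0 + 0.05*12.0 = 0.6
Step 2: y^k = 0.6, reduced costs: (12.8, 3.8)
  x^k = (0.0, 0.0), subgradient = b - a^T x = 12.0
  y^{k+1} = 0.6 + 0.05*12.0 = 1.2
Step 3: y^k = 1.2, reduced costs: (11.6, 2.6)
  x^k = (0.0, 0.0), subgradient = b - a^T x = 12.0
  y^{k+1} = 1.2 + 0.05*12.0 = 1.8
Step 4: y^k = 1.8, reduced costs: (10.4, 1.4)
  x^k = (0.0, 0.0), subgradient = b - a^T x = 12.0
  y^{k+1} = 1.8 + 0.05*12.0 = 2.4
Dual objective at y_4 = 2.4: reduced costs (9.2, 0.2), box minimizer x = (0.0, 0.0)
g(y_4) = b*y + (c1 - a1*y)*x1 + (c2 - a2*y)*x2 = 12*2.4 + 9.2*0.0 + 0.2*0.0 = 28.8 + 0.0 + 0.0 = 28.8


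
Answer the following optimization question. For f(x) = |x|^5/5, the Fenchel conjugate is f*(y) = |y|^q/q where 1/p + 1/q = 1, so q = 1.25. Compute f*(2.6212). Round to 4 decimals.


The conjugate exponent q satisfies 1/p + 1/q = 1.
p = 5, so q = 5/(5 - 1) = 1.25
|y|^q = 2.6212^1.25 = 3.3352
f*(2.6212) = 3.3352 / 1.25 = 2.6682


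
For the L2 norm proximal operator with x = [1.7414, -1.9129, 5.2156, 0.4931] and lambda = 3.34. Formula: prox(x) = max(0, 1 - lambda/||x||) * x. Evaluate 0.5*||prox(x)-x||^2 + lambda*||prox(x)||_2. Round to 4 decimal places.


Step 1: Compute ||x||.
||x|| = 5.8427
Step 2: Compute scaling factor.
scale = max(0, 1 - 3.34/5.8427) = 0.4283
Step 3: prox(x) = [0.7459, -0.8194, 2.2341, 0.2112]
||prox(x)|| = 2.5027
Step 4: Proximal objective.
0.5*||prox-x||^2 = 5.5778
lambda*||prox|| = 8.359
Total = 13.9369


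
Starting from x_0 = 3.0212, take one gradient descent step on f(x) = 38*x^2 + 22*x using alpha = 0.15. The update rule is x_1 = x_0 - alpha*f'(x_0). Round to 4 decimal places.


We compute the gradient at x_0 and apply the update.
f'(x) = 76*x + 22
f'(3.0212) = 76*3.0212 + 22 = 251.6112
x_1 = 3.0212 - 0.15*251.6112 = -34.7205


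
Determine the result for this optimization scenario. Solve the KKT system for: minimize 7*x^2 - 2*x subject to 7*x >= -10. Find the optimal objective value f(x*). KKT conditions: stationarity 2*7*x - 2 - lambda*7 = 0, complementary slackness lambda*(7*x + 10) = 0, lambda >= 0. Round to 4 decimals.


Step 1: Try lambda = 0 (constraint inactive).
Stationarity: 2*7*x - 2 = 0
x* = 2/(2*7) = 1/7 = 0.1429 (rounded; the exact value 1/7 is used below)
Check constraint: 7*0.1429 = 1.0003 >= -10 -- satisfied.
Step 2: Compute optimal value.
f(x*) = 7*(1/7)^2 - 2*(1/7) = -0.1429


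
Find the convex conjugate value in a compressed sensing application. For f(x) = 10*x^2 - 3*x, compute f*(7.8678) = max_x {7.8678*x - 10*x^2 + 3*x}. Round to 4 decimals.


f*(y) = sup_x {y*x - a*x^2 - b*x} = sup_x {(y-b)*x - a*x^2}
FOC: (y - b) - 2a*x = 0 => x* = (y - b)/(2a)
x* = (7.8678 + 3)/(2*10) = 0.5434
f*(7.8678) = (y-b)^2/(4a) = (7.8678 + 3)^2/(4*10)
= 118.1091/40 = 2.9527


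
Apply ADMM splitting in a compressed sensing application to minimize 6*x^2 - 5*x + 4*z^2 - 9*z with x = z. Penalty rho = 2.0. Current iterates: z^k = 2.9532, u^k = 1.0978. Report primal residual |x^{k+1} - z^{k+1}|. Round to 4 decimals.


ADMM iteration with rho = 2.0, z^k = 2.9532, u^k = 1.0978
Step 1: x-update.
Minimize 6*x^2 - 5*x + (2.0/2)*(x - 2.9532 + 1.0978)^2
FOC: (2*6 + 2.0)*x = 5 + 2.0*(2.9532 - 1.0978)
x^{k+1} = 0.6222
Step 2: z-update.
Minimize 4*z^2 - 9*z + (2.0/2)*(0.6222 - z + 1.0978)^2
FOC: (2*4 + 2.0)*z = 9 + 2.0*(0.6222 + 1.0978)
z^{k+1} = 1.244
Step 3: u-update.
u^{k+1} = 1.0978 + 0.6222 - 1.244 = 0.476
Step 4: Primal residual = |0.6222 - 1.244| = 0.6218


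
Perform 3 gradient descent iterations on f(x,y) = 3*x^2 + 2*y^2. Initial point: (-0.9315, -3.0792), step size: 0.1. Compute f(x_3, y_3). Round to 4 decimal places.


Gradient descent on f(x,y) = 3*x^2 + 2*y^2.
Starting point: (-0.9315, -3.0792), alpha = 0.1
Step 1: grad_x = 2*3*-0.9315 = -5.589, grad_y = 2*2*-3.0792 = -12.3168
  x_1 = -0.9315 - 0.1*-5.589 = -0.3726
  y_1 = -3.0792 - 0.1*-12.3168 = -1.8475
Step 2: grad_x = 2*3*-0.3726 = -2.2356, grad_y = 2*2*-1.8475 = -7.3901
  x_2 = -0.3726 - 0.1*-2.2356 = -0.149
  y_2 = -1.8475 - 0.1*-7.3901 = -1.1085
Step 3: grad_x = 2*3*-0.149 = -0.8942, grad_y = 2*2*-1.1085 = -4.434
  x_3 = -0.149 - 0.1*-0.8942 = -0.0596
  y_3 = -1.1085 - 0.1*-4.434 = -0.6651
f(-0.0596, -0.6651) = 3*(-0.0596)^2 + 2*(-0.6651)^2 = 0.8954


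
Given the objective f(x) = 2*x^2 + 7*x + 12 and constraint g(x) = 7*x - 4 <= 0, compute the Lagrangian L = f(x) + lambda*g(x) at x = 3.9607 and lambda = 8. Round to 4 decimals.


Step 1: Evaluate f(x).
f(3.9607) = 2*3.9607^2 + 7*3.9607 + 12 = 71.0992
Step 2: Evaluate g(x).
g(3.9607) = 7*3.9607 - 4 = 23.7249
Step 3: Compute Lagrangian.
L = 71.0992 + 8*23.7249 = 260.8984


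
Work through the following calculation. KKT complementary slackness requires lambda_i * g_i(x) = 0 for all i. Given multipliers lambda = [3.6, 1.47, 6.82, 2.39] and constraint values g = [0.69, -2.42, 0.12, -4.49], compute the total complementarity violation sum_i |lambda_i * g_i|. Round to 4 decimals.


KKT complementary slackness check:
lambda_1 * g_1 = 3.6 * 0.69 = 2.484
lambda_2 * g_2 = 1.47 * -2.42 = -3.5574
lambda_3 * g_3 = 6.82 * 0.12 = 0.8184
lambda_4 * g_4 = 2.39 * -4.49 = -10.7311
Total violation = 2.484 + 3.5574 + 0.8184 + 10.7311 = 17.5909


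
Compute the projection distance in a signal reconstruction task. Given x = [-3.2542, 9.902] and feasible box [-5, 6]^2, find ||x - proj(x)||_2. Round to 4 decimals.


Project each component onto [-5, 6].
clip(-3.2542) = -3.2542, clip(9.902) = 6.0
Projection = [-3.2542, 6.0]
Squared diffs: [0.0, 15.2256]
Distance = sqrt(15.2256) = 3.902


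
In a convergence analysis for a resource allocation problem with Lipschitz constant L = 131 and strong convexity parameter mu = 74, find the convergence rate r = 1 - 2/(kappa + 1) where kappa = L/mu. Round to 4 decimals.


Step 1: Compute the condition number.
kappa = L/mu = 131/74 = 1.7703
Step 2: Compute the convergence rate.
r = 1 - 2/(kappa + 1) = 1 - 2*mu/(L + mu) = (L - mu)/(L + mu) = 57/205 = 0.278


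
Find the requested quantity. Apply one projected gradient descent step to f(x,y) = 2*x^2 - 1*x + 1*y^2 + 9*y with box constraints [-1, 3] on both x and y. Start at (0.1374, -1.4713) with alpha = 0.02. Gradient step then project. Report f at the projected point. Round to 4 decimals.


Step 1: Compute gradient at (0.1374, -1.4713).
grad_x = 2*2*0.1374 - 1 = -0.4504
grad_y = 2*1*-1.4713 + 9 = 6.0574
Step 2: Gradient step.
x_raw = 0.1374 - 0.02*-0.4504 = 0.1464
y_raw = -1.4713 - 0.02*6.0574 = -1.5924
Step 3: Project onto [-1, 3].
x_proj = clip(0.1464) = 0.1464
y_proj = clip(-1.5924) = -1.0
Step 4: Evaluate f.
f(0.1464, -1.0) = -8.1035


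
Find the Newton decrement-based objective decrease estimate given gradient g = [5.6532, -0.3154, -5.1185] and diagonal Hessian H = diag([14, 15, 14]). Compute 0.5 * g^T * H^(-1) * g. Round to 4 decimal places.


Step 1: H is diagonal, so H^(-1) * g = [0.4038, -0.021, -0.3656].
Step 2: g^T H^(-1) g = sum_i g_i^2 / H_ii
  = (5.6532)^2/14 + (-0.3154)^2/15 + (-5.1185)^2/14
  = 2.2828 + 0.0066 + 1.8714 = 4.1608
Step 3: Objective decrease = 0.5 * g^T H^(-1) g = 2.0804


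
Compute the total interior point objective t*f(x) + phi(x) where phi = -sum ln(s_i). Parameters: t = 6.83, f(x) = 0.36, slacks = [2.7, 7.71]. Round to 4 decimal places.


Step 1: Compute log-barrier.
ln values: [0.9933, 2.0425]
phi = -(0.9933 + 2.0425) = -3.0358
Step 2: Compute augmented objective.
t*f(x) = 6.83*0.36 = 2.4588
Total = 2.4588 - 3.0358 = -0.577


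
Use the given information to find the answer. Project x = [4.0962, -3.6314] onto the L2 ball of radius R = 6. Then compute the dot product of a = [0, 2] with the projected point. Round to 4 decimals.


Step 1: Compute ||x|| (intermediates to 6 decimals).
||x|| = sqrt(4.0962^2 + (-3.6314)^2) = 5.474114
Step 2: Project.
Since ||x|| <= R, proj = x (no scaling needed).
proj(x) = [4.0962, -3.6314]
Step 3: Dot product.
a^T * proj(x) = 0*4.0962 + 2*(-3.6314) = -7.2628


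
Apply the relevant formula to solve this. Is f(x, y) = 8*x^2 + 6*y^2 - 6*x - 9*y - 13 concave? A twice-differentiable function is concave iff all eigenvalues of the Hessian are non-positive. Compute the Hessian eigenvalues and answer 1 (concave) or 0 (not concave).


The Hessian of f(x,y) = 8*x^2 + 6*y^2 - 6*x - 9*y - 13 is:
H = [[16, 0], [0, 12]]
Trace = 16 + 12 = 28
Determinant = 16*12 - (0)^2 = 192
Discriminant = (28)^2 - 4*192 = 16.0
Eigenvalues: lambda_1 = 12.0, lambda_2 = 16.0
The function is not concave.

0


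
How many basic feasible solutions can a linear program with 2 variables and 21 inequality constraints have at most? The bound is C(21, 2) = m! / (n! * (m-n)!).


Each vertex corresponds to some choice of n active constraints out of m, so the number of vertices is at most C(m, n) = m! / (n!(m-n)!).
m = 21, n = 2
Numerator: 21 * 20
Denominator: 2! = 2
C(21, 2) = 210


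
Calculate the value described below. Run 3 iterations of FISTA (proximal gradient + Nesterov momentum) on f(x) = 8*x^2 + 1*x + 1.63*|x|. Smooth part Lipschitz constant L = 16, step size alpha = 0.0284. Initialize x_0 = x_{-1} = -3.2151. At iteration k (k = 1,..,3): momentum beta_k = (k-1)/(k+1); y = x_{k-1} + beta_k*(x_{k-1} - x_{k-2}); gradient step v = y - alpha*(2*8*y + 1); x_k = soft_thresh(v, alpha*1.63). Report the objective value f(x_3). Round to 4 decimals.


FISTA on f(x) = 8*x^2 + 1*x + 1.63*|x|
L = 16, alpha = 0.0284
Iteration 1: beta = 0.0, y = -3.2151 + 0.0*(-3.2151 + 3.2151) = -3.2151
  grad(y) = -50.4416, v = y - alpha*grad = -1.7826
  prox(v) = soft_thresh(-1.7826, 0.0463) = -1.7363
Iteration 2: beta = 0.3333, y = -1.7363 + 0.3333*(-1.7363 + 3.2151) = -1.2433
  grad(y) = -18.8932, v = y - alpha*grad = -0.7068
  prox(v) = soft_thresh(-0.7068, 0.0463) = -0.6605
Iteration 3: beta = 0.5, y = -0.6605 + 0.5*(-0.6605 + 1.7363) = -0.1226
  grad(y) = -0.961, v = y - alpha*grad = -0.0953
  prox(v) = soft_thresh(-0.0953, 0.0463) = -0.049
f(x_3) = 8*(-0.049)^2 + 1*(-0.049) + 1.63*|-0.049| = 0.05


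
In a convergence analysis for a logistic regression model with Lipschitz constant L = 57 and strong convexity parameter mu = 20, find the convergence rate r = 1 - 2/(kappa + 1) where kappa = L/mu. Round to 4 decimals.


Step 1: Compute the condition number.
kappa = L/mu = 57/20 = 2.85
Step 2: Compute the convergence rate.
r = 1 - 2/(kappa + 1) = 1 - 2*mu/(L + mu) = (L - mu)/(L + mu) = 37/77 = 0.4805


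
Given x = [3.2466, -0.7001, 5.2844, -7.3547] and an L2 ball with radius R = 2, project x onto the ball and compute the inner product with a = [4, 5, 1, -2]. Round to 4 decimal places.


Step 1: Compute ||x|| (intermediates to 6 decimals).
||x|| = sqrt(3.2466^2 + (-0.7001)^2 + 5.2844^2 + (-7.3547)^2) = 9.64609
Step 2: Project.
Since ||x|| > R, scale = R/||x|| = 2/9.64609 = 0.207338, proj(x) = scale * x
proj(x) = [0.673144, -0.145157, 1.095657, -1.524909]
Step 3: Dot product.
a^T * proj(x) = 4*0.673144 + 5*(-0.145157) + 1*1.095657 - 2*(-1.524909) = 6.1123


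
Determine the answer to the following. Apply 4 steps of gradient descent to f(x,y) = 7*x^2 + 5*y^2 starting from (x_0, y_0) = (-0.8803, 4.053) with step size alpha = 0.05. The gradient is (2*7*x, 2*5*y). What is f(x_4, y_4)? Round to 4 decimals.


Gradient descent on f(x,y) = 7*x^2 + 5*y^2.
Starting point: (-0.8803, 4.053), alpha = 0.05
Step 1: grad_x = 2*7*-0.8803 = -12.3242, grad_y = 2*5*4.053 = 40.53
  x_1 = -0.8803 - 0.05*-12.3242 = -0.2641
  y_1 = 4.053 - 0.05*40.53 = 2.0265
Step 2: grad_x = 2*7*-0.2641 = -3.6973, grad_y = 2*5*2.0265 = 20.265
  x_2 = -0.2641 - 0.05*-3.6973 = -0.0792
  y_2 = 2.0265 - 0.05*20.265 = 1.0133
Step 3: grad_x = 2*7*-0.0792 = -1.1092, grad_y = 2*5*1.0133 = 10.1325
  x_3 = -0.0792 - 0.05*-1.1092 = -0.0238
  y_3 = 1.0133 - 0.05*10.1325 = 0.5066
Step 4: grad_x = 2*7*-0.0238 = -0.3328, grad_y = 2*5*0.5066 = 5.0663
  x_4 = -0.0238 - 0.05*-0.3328 = -0.0071
  y_4 = 0.5066 - 0.05*5.0663 = 0.2533
f(-0.0071, 0.2533) = 7*(-0.0071)^2 + 5*0.2533^2 = 0.3212


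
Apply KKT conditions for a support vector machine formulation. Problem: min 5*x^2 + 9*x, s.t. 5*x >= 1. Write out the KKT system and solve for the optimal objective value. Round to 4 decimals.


Step 1: Try lambda = 0 (constraint inactive).
x_unc = -9/(2*5) = -0.9
Check: 5*-0.9 = -4.5 < 1 -- violated!
Step 2: Constraint must be active: 5*x = 1
x* = 1/5 = 0.2
lambda = (2*5*0.2 + 9)/5 = 2.2
Step 3: Compute optimal value.
f(x*) = 5*0.2^2 + 9*0.2 = 2.0


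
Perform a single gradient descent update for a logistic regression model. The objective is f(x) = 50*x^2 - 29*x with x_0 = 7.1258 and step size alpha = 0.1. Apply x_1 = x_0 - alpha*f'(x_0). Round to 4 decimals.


We compute the gradient at x_0 and apply the update.
f'(x) = 100*x - 29
f'(7.1258) = 100*7.1258 - 29 = 683.58
x_1 = 7.1258 - 0.1*683.58 = -61.2322


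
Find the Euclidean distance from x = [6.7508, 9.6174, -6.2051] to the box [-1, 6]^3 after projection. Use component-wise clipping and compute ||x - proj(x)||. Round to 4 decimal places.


Project each component onto [-1, 6].
clip(6.7508) = 6.0, clip(9.6174) = 6.0, clip(-6.2051) = -1.0
Projection = [6.0, 6.0, -1.0]
Squared diffs: [0.5637, 13.0856, 27.0931]
Distance = sqrt(40.7424) = 6.383


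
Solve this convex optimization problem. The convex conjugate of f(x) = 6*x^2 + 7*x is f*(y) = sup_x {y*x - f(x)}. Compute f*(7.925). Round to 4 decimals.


f*(y) = sup_x {y*x - a*x^2 - b*x} = sup_x {(y-b)*x - a*x^2}
FOC: (y - b) - 2a*x = 0 => x* = (y - b)/(2a)
x* = (7.925 - 7)/(2*6) = 0.0771
f*(7.925) = (y-b)^2/(4a) = (7.925 - 7)^2/(4*6)
= 0.8556/24 = 0.0357


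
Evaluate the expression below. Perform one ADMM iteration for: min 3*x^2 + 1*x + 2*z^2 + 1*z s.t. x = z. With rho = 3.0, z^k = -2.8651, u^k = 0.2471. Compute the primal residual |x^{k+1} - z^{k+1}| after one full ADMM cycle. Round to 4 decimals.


ADMM iteration with rho = 3.0, z^k = -2.8651, u^k = 0.2471
Step 1: x-update.
Minimize 3*x^2 + 1*x + (3.0/2)*(x + 2.8651 + 0.2471)^2
FOC: (2*3 + 3.0)*x = -1 + 3.0*(-2.8651 - 0.2471)
x^{k+1} = -1.1485
Step 2: z-update.
Minimize 2*z^2 + 1*z + (3.0/2)*(-1.1485 - z + 0.2471)^2
FOC: (2*2 + 3.0)*z = -1 + 3.0*(-1.1485 + 0.2471)
z^{k+1} = -0.5292
Step 3: u-update.
u^{k+1} = 0.2471 - 1.1485 + 0.5292 = -0.3722
Step 4: Primal residual = |-1.1485 + 0.5292| = 0.6193


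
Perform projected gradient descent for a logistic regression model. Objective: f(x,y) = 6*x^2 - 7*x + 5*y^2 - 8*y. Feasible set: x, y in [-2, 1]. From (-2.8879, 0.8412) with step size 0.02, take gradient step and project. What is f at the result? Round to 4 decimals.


Step 1: Compute gradient at (-2.8879, 0.8412).
grad_x = 2*6*-2.8879 - 7 = -41.6548
grad_y = 2*5*0.8412 - 8 = 0.412
Step 2: Gradient step.
x_raw = -2.8879 - 0.02*-41.6548 = -2.0548
y_raw = 0.8412 - 0.02*0.412 = 0.833
Step 3: Project onto [-2, 1].
x_proj = clip(-2.0548) = -2.0
y_proj = clip(0.833) = 0.833
Step 4: Evaluate f.
f(-2.0, 0.833) = 34.8054


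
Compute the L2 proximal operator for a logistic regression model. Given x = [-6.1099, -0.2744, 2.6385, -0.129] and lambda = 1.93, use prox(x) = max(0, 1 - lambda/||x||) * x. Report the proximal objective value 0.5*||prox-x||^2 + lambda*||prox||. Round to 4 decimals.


Step 1: Compute ||x||.
||x|| = 6.6622
Step 2: Compute scaling factor.
scale = max(0, 1 - 1.93/6.6622) = 0.7103
Step 3: prox(x) = [-4.3399, -0.1949, 1.8741, -0.0916]
||prox(x)|| = 4.7322
Step 4: Proximal objective.
0.5*||prox-x||^2 = 1.8625
lambda*||prox|| = 9.1331
Total = 10.9955


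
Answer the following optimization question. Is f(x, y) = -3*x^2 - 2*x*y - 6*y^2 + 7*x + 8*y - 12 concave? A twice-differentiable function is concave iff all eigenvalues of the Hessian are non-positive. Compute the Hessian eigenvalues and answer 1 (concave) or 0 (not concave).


The Hessian of f(x,y) = -3*x^2 - 2*x*y - 6*y^2 + 7*x + 8*y - 12 is:
H = [[-6, -2], [-2, -12]]
Trace = -6 - 12 = -18
Determinant = -6*-12 - (-2)^2 = 68
Discriminant = (-18)^2 - 4*68 = 52.0
Eigenvalues: lambda_1 = -12.6056, lambda_2 = -5.3944
The function is concave.

1


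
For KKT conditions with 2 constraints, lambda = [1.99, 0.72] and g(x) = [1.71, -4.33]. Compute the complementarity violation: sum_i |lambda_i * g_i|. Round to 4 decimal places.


KKT complementary slackness check:
lambda_1 * g_1 = 1.99 * 1.71 = 3.4029
lambda_2 * g_2 = 0.72 * -4.33 = -3.1176
Total violation = 3.4029 + 3.1176 = 6.5205


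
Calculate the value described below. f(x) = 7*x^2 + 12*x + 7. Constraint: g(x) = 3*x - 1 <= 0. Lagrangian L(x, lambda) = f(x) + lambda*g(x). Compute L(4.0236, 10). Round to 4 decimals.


Step 1: Evaluate f(x).
f(4.0236) = 7*4.0236^2 + 12*4.0236 + 7 = 168.6087
Step 2: Evaluate g(x).
g(4.0236) = 3*4.0236 - 1 = 11.0708
Step 3: Compute Lagrangian.
L = 168.6087 + 10*11.0708 = 279.3167


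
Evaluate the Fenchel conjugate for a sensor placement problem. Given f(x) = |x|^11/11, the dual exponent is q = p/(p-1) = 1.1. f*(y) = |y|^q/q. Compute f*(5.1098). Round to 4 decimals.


The conjugate exponent q satisfies 1/p + 1/q = 1.
p = 11, so q = 11/(11 - 1) = 1.1
|y|^q = 5.1098^1.1 = 6.0151
f*(5.1098) = 6.0151 / 1.1 = 5.4683


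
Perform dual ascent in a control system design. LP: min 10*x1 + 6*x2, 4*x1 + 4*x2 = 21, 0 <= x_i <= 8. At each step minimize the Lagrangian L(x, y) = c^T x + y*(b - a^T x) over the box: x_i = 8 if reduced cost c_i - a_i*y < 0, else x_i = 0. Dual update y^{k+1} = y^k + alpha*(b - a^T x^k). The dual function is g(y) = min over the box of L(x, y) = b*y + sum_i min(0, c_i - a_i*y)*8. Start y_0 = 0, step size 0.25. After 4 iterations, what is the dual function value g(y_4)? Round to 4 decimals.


Dual ascent for LP: min 10*x1 + 6*x2, 4*x1 + 4*x2 = 21, 0 <= x_i <= 8
Step 1: y^k = 0.0, reduced costs: (10.0, 6.0)
  x^k = (0.0, 0.0), subgradient = b - a^T x = 21.0
  y^{k+1} = 0.0 + 0.25*21.0 = 5.25
Step 2: y^k = 5.25, reduced costs: (-11.0, -15.0)
  x^k = (8.0, 8.0), subgradient = b - a^T x = -43.0
  y^{k+1} = 5.25 + 0.25*-43.0 = -5.5
Step 3: y^k = -5.5, reduced costs: (32.0, 28.0)
  x^k = (0.0, 0.0), subgradient = b - a^T x = 21.0
  y^{k+1} = -5.5 + 0.25*21.0 = -0.25
Step 4: y^k = -0.25, reduced costs: (11.0, 7.0)
  x^k = (0.0, 0.0), subgradient = b - a^T x = 21.0
  y^{k+1} = -0.25 + 0.25*21.0 = 5.0
Dual objective at y_4 = 5.0: reduced costs (-10.0, -14.0), box minimizer x = (8.0, 8.0)
g(y_4) = b*y + (c1 - a1*y)*x1 + (c2 - a2*y)*x2 = 21*5.0 + (-10.0)*8.0 + (-14.0)*8.0 = 105.0 - 80.0 - 112.0 = -87.0


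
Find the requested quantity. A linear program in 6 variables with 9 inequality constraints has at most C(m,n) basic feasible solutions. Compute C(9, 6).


Each vertex corresponds to some choice of n active constraints out of m, so the number of vertices is at most C(m, n) = m! / (n!(m-n)!).
m = 9, n = 6
Numerator: 9 * 8 * 7 * 6 * 5 * 4
Denominator: 6! = 720
C(9, 6) = 84
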